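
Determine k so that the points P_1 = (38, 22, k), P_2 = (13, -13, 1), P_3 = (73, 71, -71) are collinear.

Collinearity requires P_1P_2 × P_1P_3 = 0; each component is linear in k.
The x-component gives (84)k + (2436) = 0, so k = -29.
The remaining components then also vanish.

-29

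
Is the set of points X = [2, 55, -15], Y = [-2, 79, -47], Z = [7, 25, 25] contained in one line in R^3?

XY = (-4, 24, -32), XZ = (5, -30, 40).
Each component of XZ is -5/4 times the corresponding component of XY, so XZ = -5/4·XY and the points are collinear.

Yes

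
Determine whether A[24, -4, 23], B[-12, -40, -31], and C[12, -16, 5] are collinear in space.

Yes

AB = (-36, -36, -54), AC = (-12, -12, -18).
AB × AC = (0, 0, 0).
The cross product vanishes, so the three points are collinear.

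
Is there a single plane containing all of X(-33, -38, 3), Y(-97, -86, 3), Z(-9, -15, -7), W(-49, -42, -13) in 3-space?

Yes

A normal to the plane through X, Y, Z is n = XY × XZ = (480, -640, -320).
The plane has equation n·P = 7520. For W: n·W = 7520.
Equal, so W lies in the plane and all four are coplanar.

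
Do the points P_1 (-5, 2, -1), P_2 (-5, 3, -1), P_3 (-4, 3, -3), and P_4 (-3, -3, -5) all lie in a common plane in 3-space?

Yes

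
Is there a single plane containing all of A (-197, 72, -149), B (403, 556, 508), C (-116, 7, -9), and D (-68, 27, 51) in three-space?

No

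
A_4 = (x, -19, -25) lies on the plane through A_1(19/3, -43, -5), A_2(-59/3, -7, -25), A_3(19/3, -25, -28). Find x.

The plane through A_1, A_2, A_3 has equation −468x − 598y − 468z = 25090.
Substituting A_4: (-468)x + (23062) = 25090, so x = -13/3.

-13/3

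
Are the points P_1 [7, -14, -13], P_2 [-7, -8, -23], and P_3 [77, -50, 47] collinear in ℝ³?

P_1P_2 = (-14, 6, -10), P_1P_3 = (70, -36, 60).
P_1P_2 × P_1P_3 = (0, 140, 84).
The cross product is nonzero, so the points do not lie on one line.

No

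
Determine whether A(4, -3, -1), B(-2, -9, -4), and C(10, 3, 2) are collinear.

Yes

AB = (-6, -6, -3), AC = (6, 6, 3).
Each component of AC is -1 times the corresponding component of AB, so AC = -1·AB and the points are collinear.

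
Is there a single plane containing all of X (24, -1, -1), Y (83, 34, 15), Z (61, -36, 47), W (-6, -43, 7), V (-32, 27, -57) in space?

Yes

The plane through X, Y, Z has normal n = XY × XZ = (2240, -2240, -3360) and equation n·P = 59360.
Checking the remaining points: n·W = 59360, n·V = 59360.
All equal 59360, so all 5 points lie in one plane.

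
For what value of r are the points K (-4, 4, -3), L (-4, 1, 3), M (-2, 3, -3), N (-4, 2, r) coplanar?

1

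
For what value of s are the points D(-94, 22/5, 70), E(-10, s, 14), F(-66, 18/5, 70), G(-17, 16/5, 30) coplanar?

Normal to plane DFG: n = (32, 1120, 28); plane equation n·P = 3880.
Requiring n·E = 3880: (1120)s + (72) = 3880.
So s = 17/5.

17/5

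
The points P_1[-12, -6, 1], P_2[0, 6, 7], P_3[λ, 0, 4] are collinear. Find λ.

Direction P_1P_2 = (12, 12, 6). From the y-coordinate of P_3, the parameter along the line is τ = (0 − (-6))/12 = 1/2.
Then λ = (-12) + 1/2·(12) = -6.

-6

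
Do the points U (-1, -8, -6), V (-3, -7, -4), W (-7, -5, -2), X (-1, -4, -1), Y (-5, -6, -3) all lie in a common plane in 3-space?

The plane through U, V, W has normal n = UV × UW = (-2, -4, 0) and equation n·P = 34.
Checking the remaining points: n·X = 18, n·Y = 34.
Since n·X = 18 ≠ 34, X is off the plane and the points are not all coplanar.

No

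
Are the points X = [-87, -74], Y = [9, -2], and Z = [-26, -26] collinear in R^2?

No

XY = (96, 72), XZ = (61, 48).
If collinear, XZ would be a scalar multiple of XY. But (96)·(48) ≠ (72)·(61) (difference 216), so they are not parallel; the points are not collinear.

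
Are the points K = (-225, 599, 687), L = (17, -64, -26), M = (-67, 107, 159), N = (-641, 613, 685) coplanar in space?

The four points are coplanar iff the 3×3 determinant with rows KL, KM, KN is zero.
Rows: (242, -663, -713), (158, -492, -528), (-416, 14, -2).
Expanding along the first row: (242)(8376) − (-663)(-219964) + (-713)(-202460) = 544840.
Nonzero ⇒ not coplanar.

No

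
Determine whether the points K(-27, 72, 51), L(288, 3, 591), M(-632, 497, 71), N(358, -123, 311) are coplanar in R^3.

Yes

A normal to the plane through K, L, M is n = KL × KM = (-230880, -333000, 92130).
The plane has equation n·P = -13043610. For N: n·N = -13043610.
Equal, so N lies in the plane and all four are coplanar.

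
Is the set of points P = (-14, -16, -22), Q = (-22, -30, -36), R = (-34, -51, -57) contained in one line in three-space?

PQ = (-8, -14, -14), PR = (-20, -35, -35).
Each component of PR is 5/2 times the corresponding component of PQ, so PR = 5/2·PQ and the points are collinear.

Yes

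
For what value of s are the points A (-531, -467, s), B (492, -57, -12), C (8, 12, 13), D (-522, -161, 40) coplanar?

The points are coplanar iff AB · (AC × AD) = 0.
Expanding, this is linear in s: (-120302)s + (4812080) = 0.
So s = 40.

40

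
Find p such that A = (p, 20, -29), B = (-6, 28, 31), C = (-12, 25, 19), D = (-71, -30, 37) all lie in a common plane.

-28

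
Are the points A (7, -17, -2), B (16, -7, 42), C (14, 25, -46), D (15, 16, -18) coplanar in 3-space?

The four points are coplanar iff the 3×3 determinant with rows AB, AC, AD is zero.
Rows: (9, 10, 44), (7, 42, -44), (8, 33, -16).
Expanding along the first row: (9)(780) − (10)(240) + (44)(-105) = 0.
Zero determinant ⇒ coplanar.

Yes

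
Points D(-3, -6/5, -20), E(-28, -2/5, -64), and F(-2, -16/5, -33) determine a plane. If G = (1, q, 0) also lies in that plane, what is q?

Coplanarity requires DE · (DF × DG) = 0.
DE = (-25, 4/5, -44), DF = (1, -2, -13); the triple product is linear in q with coefficient -369 and constant term 738/5.
Setting it to zero: q = 2/5.

2/5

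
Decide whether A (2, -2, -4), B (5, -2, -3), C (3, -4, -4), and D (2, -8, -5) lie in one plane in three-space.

A normal to the plane through A, B, C is n = AB × AC = (2, 1, -6).
The plane has equation n·P = 26. For D: n·D = 26.
Equal, so D lies in the plane and all four are coplanar.

Yes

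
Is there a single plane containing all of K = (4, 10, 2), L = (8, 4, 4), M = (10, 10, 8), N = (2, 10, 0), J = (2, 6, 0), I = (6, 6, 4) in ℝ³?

No

The plane through K, L, M has normal n = KL × KM = (-36, -12, 36) and equation n·P = -192.
Checking the remaining points: n·N = -192, n·J = -144, n·I = -144.
Since n·J = -144 ≠ -192, J is off the plane and the points are not all coplanar.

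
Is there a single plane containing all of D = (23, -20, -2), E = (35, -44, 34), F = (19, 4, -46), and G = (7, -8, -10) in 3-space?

With D as base: DE = (12, -24, 36), DF = (-4, 24, -44), DG = (-16, 12, -8).
DF × DG = (336, 672, 336).
DE · (DF × DG) = 0.
The scalar triple product vanishes, so the four points are coplanar.

Yes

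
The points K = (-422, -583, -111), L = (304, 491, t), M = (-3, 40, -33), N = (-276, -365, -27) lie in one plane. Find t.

Coplanarity ⇔ det[KL; KM; KN] = 0.
Expanding, this is linear in t: (384)t + (120960) = 0.
So t = -315.

-315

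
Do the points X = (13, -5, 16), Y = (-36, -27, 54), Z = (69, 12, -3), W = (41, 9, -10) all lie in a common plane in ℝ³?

The four points are coplanar iff the 3×3 determinant with rows XY, XZ, XW is zero.
Rows: (-49, -22, 38), (56, 17, -19), (28, 14, -26).
Expanding along the first row: (-49)(-176) − (-22)(-924) + (38)(308) = 0.
Zero determinant ⇒ coplanar.

Yes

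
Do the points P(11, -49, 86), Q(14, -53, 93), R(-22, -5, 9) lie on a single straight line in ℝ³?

Yes

PQ = (3, -4, 7), PR = (-33, 44, -77).
PQ × PR = (0, 0, 0).
The cross product vanishes, so the three points are collinear.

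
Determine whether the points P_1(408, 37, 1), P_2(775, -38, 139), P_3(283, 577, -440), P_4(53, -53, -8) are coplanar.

The four points are coplanar iff the 3×3 determinant with rows P_1P_2, P_1P_3, P_1P_4 is zero.
Rows: (367, -75, 138), (-125, 540, -441), (-355, -90, -9).
Expanding along the first row: (367)(-44550) − (-75)(-155430) + (138)(202950) = 0.
Zero determinant ⇒ coplanar.

Yes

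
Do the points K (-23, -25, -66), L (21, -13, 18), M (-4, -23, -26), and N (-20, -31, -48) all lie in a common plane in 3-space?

No

The four points are coplanar iff the 3×3 determinant with rows KL, KM, KN is zero.
Rows: (44, 12, 84), (19, 2, 40), (3, -6, 18).
Expanding along the first row: (44)(276) − (12)(222) + (84)(-120) = -600.
Nonzero ⇒ not coplanar.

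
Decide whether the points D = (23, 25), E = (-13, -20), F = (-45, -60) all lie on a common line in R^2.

Yes

DE = (-36, -45), DF = (-68, -85).
Twice the signed area of △DEF is (-36)(-85) − (-45)(-68) = 0.
The triangle is degenerate (zero area), so the points are collinear.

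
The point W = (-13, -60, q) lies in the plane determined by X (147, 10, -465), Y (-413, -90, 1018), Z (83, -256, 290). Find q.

Coplanarity requires XY · (XZ × XW) = 0.
XY = (-560, -100, 1483), XZ = (-64, -266, 755); the triple product is linear in q with coefficient 142560 and constant term -7698240.
Setting it to zero: q = 54.

54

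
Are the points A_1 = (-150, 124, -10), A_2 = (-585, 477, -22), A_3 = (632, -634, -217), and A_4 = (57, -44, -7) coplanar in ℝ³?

No

A normal to the plane through A_1, A_2, A_3 is n = A_1A_2 × A_1A_3 = (-82167, -99429, 53684).
The plane has equation n·P = -540986. For A_4: n·A_4 = -684431.
-684431 ≠ -540986, so A_4 is off the plane.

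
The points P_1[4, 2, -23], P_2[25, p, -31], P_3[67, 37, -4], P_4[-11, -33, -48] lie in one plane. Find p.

-5

Normal to plane P_1P_3P_4: n = (-210, 1290, -1680); plane equation n·P = 40380.
Requiring n·P_2 = 40380: (1290)p + (46830) = 40380.
So p = -5.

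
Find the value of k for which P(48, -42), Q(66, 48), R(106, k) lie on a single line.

The three points are collinear iff det[PQ; PR] = 0.
This determinant is linear in k: (18)k + (-4464) = 0, so k = 248.

248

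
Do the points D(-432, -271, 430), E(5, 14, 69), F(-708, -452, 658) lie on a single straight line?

No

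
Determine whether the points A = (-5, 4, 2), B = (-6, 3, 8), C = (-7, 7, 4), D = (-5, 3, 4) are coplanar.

Yes

The four points are coplanar iff the 3×3 determinant with rows AB, AC, AD is zero.
Rows: (-1, -1, 6), (-2, 3, 2), (0, -1, 2).
Expanding along the first row: (-1)(8) − (-1)(-4) + (6)(2) = 0.
Zero determinant ⇒ coplanar.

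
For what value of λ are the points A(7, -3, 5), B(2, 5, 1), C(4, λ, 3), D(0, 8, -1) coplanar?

2

Normal to plane ABD: n = (-4, -2, 1); plane equation n·P = -17.
Requiring n·C = -17: (-2)λ + (-13) = -17.
So λ = 2.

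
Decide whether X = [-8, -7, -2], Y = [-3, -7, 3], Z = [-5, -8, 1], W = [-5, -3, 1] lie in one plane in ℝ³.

Yes

A normal to the plane through X, Y, Z is n = XY × XZ = (5, 0, -5).
The plane has equation n·P = -30. For W: n·W = -30.
Equal, so W lies in the plane and all four are coplanar.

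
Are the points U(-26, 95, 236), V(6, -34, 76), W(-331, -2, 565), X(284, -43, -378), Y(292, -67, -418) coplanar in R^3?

No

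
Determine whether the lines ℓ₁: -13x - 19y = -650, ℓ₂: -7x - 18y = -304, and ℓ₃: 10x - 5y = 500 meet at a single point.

Intersecting ℓ₁ and ℓ₂: solving the 2×2 system gives (x, y) = (5924/101, -598/101).
Substitute into ℓ₃: (10)(5924/101) + (-5)(-598/101) = 62230/101.
But ℓ₃ requires 500 ≠ 62230/101, so the three lines have no common point.

No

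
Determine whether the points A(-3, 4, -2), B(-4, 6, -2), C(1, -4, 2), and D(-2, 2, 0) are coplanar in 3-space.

The four points are coplanar iff the 3×3 determinant with rows AB, AC, AD is zero.
Rows: (-1, 2, 0), (4, -8, 4), (1, -2, 2).
Expanding along the first row: (-1)(-8) − (2)(4) + (0)(0) = 0.
Zero determinant ⇒ coplanar.

Yes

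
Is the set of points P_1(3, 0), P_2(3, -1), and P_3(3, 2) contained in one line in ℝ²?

P_1P_2 = (0, -1), P_1P_3 = (0, 2).
Checking proportionality: P_1P_3 = -2·P_1P_2, so the vectors are parallel and the points are collinear.

Yes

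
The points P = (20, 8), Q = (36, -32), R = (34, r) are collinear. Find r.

-27

The three points are collinear iff det[PQ; PR] = 0.
This determinant is linear in r: (16)r + (432) = 0, so r = -27.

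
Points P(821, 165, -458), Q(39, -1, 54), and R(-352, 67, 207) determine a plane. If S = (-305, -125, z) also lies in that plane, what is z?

The plane through P, Q, R has equation −60214x − 80546y − 118082z = -8644228.
Substituting S: (-118082)z + (28433520) = -8644228, so z = 314.

314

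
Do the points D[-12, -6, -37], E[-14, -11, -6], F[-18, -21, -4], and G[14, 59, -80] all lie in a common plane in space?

A normal to the plane through D, E, F is n = DE × DF = (300, -120, 0).
The plane has equation n·P = -2880. For G: n·G = -2880.
Equal, so G lies in the plane and all four are coplanar.

Yes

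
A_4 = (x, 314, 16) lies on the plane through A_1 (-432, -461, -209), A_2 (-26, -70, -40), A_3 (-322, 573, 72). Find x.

-266

A normal to the plane is n = A_1A_2 × A_1A_3 = (-64875, -95496, 376794).
A_4 lies in the plane iff n · A_1A_4 = 0.
This gives (-64875)x + (-17256750) = 0, so x = -266.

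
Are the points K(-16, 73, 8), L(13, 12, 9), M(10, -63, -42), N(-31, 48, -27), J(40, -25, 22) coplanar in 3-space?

No

The plane through K, L, M has normal n = KL × KM = (3186, 1476, -2358) and equation n·P = 37908.
Checking the remaining points: n·N = 35748, n·J = 38664.
Since n·N = 35748 ≠ 37908, N is off the plane and the points are not all coplanar.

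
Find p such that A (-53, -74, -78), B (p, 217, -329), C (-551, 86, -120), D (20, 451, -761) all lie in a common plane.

The points are coplanar iff AB · (AC × AD) = 0.
Expanding, this is linear in p: (-87230)p + (-35938760) = 0.
So p = -412.

-412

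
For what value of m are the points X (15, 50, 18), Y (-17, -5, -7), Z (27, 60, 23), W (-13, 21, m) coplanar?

4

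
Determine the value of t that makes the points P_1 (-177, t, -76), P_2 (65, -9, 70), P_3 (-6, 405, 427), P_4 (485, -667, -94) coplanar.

149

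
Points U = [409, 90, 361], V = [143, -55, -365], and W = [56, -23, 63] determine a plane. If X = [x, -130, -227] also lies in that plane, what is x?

-274

Coplanarity requires UV · (UW × UX) = 0.
UV = (-266, -145, -726), UW = (-353, -113, -298); the triple product is linear in x with coefficient -38828 and constant term -10638872.
Setting it to zero: x = -274.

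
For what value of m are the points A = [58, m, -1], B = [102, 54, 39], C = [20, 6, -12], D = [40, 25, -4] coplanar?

49

Coplanarity ⇔ det[AB; AC; AD] = 0.
Expanding, this is linear in m: (364)m + (-17836) = 0.
So m = 49.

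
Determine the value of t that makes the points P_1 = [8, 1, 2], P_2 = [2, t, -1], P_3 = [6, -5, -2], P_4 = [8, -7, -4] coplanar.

-5

Coplanarity ⇔ det[P_1P_2; P_1P_3; P_1P_4] = 0.
Expanding, this is linear in t: (-12)t + (-60) = 0.
So t = -5.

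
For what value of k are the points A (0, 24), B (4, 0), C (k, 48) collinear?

-4

Collinearity: (C − A) must be parallel to (B − A) = (4, -24).
Cross-multiplying the components: (k − 0)·(-24) = (24)·(4).
Solving gives k = -4.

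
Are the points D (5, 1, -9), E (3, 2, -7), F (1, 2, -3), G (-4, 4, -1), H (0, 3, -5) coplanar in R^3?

The plane through D, E, F has normal n = DE × DF = (4, 4, 2) and equation n·P = 6.
Checking the remaining points: n·G = -2, n·H = 2.
Since n·G = -2 ≠ 6, G is off the plane and the points are not all coplanar.

No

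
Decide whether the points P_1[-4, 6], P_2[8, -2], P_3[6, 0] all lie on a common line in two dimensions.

P_1P_2 = (12, -8), P_1P_3 = (10, -6).
det[P_1P_2; P_1P_3] = (12)(-6) − (-8)(10) = 8.
The determinant is nonzero, so they are not collinear.

No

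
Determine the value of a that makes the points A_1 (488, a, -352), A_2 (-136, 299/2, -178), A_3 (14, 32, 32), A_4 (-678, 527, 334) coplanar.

-601/2

The points are coplanar iff A_1A_2 · (A_1A_3 × A_1A_4) = 0.
Expanding, this is linear in a: (190620)a + (57281310) = 0.
So a = -601/2.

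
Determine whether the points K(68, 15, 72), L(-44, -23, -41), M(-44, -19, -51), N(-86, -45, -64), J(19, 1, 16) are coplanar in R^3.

Yes

The plane through K, L, M has normal n = KL × KM = (832, -1120, -448) and equation n·P = 7520.
Checking the remaining points: n·N = 7520, n·J = 7520.
All equal 7520, so all 5 points lie in one plane.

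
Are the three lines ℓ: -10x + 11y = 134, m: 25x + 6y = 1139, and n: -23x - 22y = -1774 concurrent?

The three lines meet at one point iff the augmented coefficient matrix [aᵢ bᵢ cᵢ] has rank < 3, i.e. its determinant vanishes.
Here the determinant is 335.
Nonzero, so no common point exists.

No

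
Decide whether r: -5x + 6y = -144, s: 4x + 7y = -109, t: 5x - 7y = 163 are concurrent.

Yes

The three lines meet at one point iff the augmented coefficient matrix [aᵢ bᵢ cᵢ] has rank < 3, i.e. its determinant vanishes.
Here the determinant is 0.
It vanishes, so the lines are concurrent at (6, -19).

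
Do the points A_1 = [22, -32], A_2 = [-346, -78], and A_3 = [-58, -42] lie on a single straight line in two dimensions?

Yes

A_1A_2 = (-368, -46), A_1A_3 = (-80, -10).
Checking proportionality: A_1A_3 = 5/23·A_1A_2, so the vectors are parallel and the points are collinear.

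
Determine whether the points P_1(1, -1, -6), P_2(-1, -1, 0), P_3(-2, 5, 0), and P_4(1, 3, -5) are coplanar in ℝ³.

No

The four points are coplanar iff the 3×3 determinant with rows P_1P_2, P_1P_3, P_1P_4 is zero.
Rows: (-2, 0, 6), (-3, 6, 6), (0, 4, 1).
Expanding along the first row: (-2)(-18) − (0)(-3) + (6)(-12) = -36.
Nonzero ⇒ not coplanar.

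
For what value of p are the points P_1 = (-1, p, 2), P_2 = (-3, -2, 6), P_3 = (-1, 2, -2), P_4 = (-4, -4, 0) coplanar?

The points are coplanar iff P_1P_2 · (P_1P_3 × P_1P_4) = 0.
Expanding, this is linear in p: (-20)p + (40) = 0.
So p = 2.

2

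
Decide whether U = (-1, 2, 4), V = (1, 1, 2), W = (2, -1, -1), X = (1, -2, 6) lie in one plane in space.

No

A normal to the plane through U, V, W is n = UV × UW = (-1, 4, -3).
The plane has equation n·P = -3. For X: n·X = -27.
-27 ≠ -3, so X is off the plane.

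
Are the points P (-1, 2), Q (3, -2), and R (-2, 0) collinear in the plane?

No

PQ = (4, -4), PR = (-1, -2).
Twice the signed area of △PQR is (4)(-2) − (-4)(-1) = -12.
The area is nonzero, so the three points are not collinear.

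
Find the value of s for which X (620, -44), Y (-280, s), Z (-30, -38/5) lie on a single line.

The three points are collinear iff det[XY; XZ] = 0.
This determinant is linear in s: (650)s + (-4160) = 0, so s = 32/5.

32/5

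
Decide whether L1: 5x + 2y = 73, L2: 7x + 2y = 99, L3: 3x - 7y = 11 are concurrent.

Yes

Intersecting L1 and L2: solving the 2×2 system gives (x, y) = (13, 4).
Substitute into L3: (3)(13) + (-7)(4) = 11.
This equals 11, so (13, 4) lies on all three lines and they are concurrent.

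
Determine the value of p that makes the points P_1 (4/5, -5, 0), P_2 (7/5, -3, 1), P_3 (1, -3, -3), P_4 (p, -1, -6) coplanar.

Normal to plane P_1P_2P_3: n = (-8, 2, 4/5); plane equation n·P = -82/5.
Requiring n·P_4 = -82/5: (-8)p + (-34/5) = -82/5.
So p = 6/5.

6/5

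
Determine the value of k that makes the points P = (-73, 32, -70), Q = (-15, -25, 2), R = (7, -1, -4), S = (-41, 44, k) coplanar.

-62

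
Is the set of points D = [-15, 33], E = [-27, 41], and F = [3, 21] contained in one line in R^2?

Yes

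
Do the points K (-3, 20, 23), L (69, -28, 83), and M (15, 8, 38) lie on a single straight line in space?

KL = (72, -48, 60), KM = (18, -12, 15).
Each component of KM is 1/4 times the corresponding component of KL, so KM = 1/4·KL and the points are collinear.

Yes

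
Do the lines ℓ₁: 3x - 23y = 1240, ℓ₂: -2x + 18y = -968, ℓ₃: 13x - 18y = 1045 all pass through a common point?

Lines aᵢx + bᵢy = cᵢ with pairwise distinct directions are concurrent exactly when det[aᵢ bᵢ cᵢ] = 0.
Here the determinant is 0.
It vanishes, so the lines are concurrent at (7, -53).

Yes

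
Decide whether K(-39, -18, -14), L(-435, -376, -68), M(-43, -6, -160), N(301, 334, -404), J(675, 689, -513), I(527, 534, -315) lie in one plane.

The plane through K, L, M has normal n = KL × KM = (52916, -57600, -6184) and equation n·P = -940348.
Checking the remaining points: n·N = -812348, n·J = -795708, n·I = -923708.
Since n·N = -812348 ≠ -940348, N is off the plane and the points are not all coplanar.

No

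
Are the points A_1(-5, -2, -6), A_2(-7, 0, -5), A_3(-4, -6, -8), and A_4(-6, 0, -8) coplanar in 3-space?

No

A normal to the plane through A_1, A_2, A_3 is n = A_1A_2 × A_1A_3 = (0, -3, 6).
The plane has equation n·P = -30. For A_4: n·A_4 = -48.
-48 ≠ -30, so A_4 is off the plane.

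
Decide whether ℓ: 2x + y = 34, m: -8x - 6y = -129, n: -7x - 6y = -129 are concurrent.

The three lines meet at one point iff the augmented coefficient matrix [aᵢ bᵢ cᵢ] has rank < 3, i.e. its determinant vanishes.
Here the determinant is 75.
Nonzero, so no common point exists.

No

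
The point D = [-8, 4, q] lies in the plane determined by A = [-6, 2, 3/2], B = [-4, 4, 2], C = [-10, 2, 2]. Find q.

The plane through A, B, C has equation 1x − 3y + 8z = 0.
Substituting D: (8)q + (-20) = 0, so q = 5/2.

5/2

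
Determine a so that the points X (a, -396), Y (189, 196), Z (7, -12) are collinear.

-329

The three points are collinear iff det[XY; XZ] = 0.
This determinant is linear in a: (208)a + (68432) = 0, so a = -329.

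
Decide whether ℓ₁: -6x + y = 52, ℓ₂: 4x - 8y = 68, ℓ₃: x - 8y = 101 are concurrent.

Lines aᵢx + bᵢy = cᵢ with pairwise distinct directions are concurrent exactly when det[aᵢ bᵢ cᵢ] = 0.
Here the determinant is 0.
It vanishes, so the lines are concurrent at (-11, -14).

Yes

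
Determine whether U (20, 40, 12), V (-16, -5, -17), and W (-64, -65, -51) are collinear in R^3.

No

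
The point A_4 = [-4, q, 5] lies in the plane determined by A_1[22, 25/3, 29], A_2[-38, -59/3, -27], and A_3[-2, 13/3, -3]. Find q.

-4

A normal to the plane is n = A_1A_2 × A_1A_3 = (672, -576, -432).
A_4 lies in the plane iff n · A_1A_4 = 0.
This gives (-576)q + (-2304) = 0, so q = -4.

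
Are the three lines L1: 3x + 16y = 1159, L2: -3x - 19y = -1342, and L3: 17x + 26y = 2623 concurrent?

Yes

Intersecting L1 and L2: solving the 2×2 system gives (x, y) = (61, 61).
Substitute into L3: (17)(61) + (26)(61) = 2623.
This equals 2623, so (61, 61) lies on all three lines and they are concurrent.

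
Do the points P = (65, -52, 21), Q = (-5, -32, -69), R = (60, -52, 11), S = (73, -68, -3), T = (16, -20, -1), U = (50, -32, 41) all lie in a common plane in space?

No

The plane through P, Q, R has normal n = PQ × PR = (-200, -250, 100) and equation n·X = 2100.
Checking the remaining points: n·S = 2100, n·T = 1700, n·U = 2100.
Since n·T = 1700 ≠ 2100, T is off the plane and the points are not all coplanar.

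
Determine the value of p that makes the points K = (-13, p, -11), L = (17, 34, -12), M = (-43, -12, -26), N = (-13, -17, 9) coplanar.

Coplanarity ⇔ det[KL; KM; KN] = 0.
Expanding, this is linear in p: (-1680)p + (5040) = 0.
So p = 3.

3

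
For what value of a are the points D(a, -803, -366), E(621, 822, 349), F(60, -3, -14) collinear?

-484

Direction EF = (-561, -825, -363). From the y-coordinate of D, the parameter along the line is τ = (-803 − 822)/(-825) = 65/33.
Then a = 621 + 65/33·(-561) = -484.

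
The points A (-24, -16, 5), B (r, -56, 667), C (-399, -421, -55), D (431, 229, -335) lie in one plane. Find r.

-466

Normal to plane ACD: n = (152400, -154800, 92400); plane equation n·P = -718800.
Requiring n·B = -718800: (152400)r + (70299600) = -718800.
So r = -466.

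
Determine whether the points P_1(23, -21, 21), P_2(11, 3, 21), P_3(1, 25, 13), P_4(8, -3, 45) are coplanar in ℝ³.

No

With P_1 as base: P_1P_2 = (-12, 24, 0), P_1P_3 = (-22, 46, -8), P_1P_4 = (-15, 18, 24).
P_1P_3 × P_1P_4 = (1248, 648, 294).
P_1P_2 · (P_1P_3 × P_1P_4) = 576.
Since 576 ≠ 0, the four points are not coplanar.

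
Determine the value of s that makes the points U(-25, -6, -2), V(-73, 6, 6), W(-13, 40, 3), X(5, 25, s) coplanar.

The points are coplanar iff UV · (UW × UX) = 0.
Expanding, this is linear in s: (-2352)s + (-3528) = 0.
So s = -3/2.

-3/2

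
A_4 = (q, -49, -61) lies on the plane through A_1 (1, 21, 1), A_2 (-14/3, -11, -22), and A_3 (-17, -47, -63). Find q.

A normal to the plane is n = A_1A_2 × A_1A_3 = (484, 154/3, -572/3).
A_4 lies in the plane iff n · A_1A_4 = 0.
This gives (484)q + (7744) = 0, so q = -16.

-16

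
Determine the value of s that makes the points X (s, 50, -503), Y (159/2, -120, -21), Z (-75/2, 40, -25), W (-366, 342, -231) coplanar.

-304

The points are coplanar iff XY · (XZ × XW) = 0.
Expanding, this is linear in s: (31752)s + (9652608) = 0.
So s = -304.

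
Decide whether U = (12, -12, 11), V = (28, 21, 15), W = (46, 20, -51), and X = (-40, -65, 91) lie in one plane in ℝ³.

No

With U as base: UV = (16, 33, 4), UW = (34, 32, -62), UX = (-52, -53, 80).
UW × UX = (-726, 504, -138).
UV · (UW × UX) = 4464.
Since 4464 ≠ 0, the four points are not coplanar.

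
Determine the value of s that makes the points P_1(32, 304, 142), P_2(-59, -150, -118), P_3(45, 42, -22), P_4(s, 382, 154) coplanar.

201

The points are coplanar iff P_1P_2 · (P_1P_3 × P_1P_4) = 0.
Expanding, this is linear in s: (6336)s + (-1273536) = 0.
So s = 201.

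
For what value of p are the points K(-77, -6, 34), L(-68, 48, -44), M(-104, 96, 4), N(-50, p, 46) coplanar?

-90

Coplanarity ⇔ det[KL; KM; KN] = 0.
Expanding, this is linear in p: (2376)p + (213840) = 0.
So p = -90.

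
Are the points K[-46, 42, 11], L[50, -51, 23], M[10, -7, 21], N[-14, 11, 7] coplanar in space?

No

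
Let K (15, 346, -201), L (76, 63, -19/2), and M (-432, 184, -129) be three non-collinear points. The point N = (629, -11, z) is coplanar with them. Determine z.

The plane through K, L, M has equation 10647x − (179985/2)y − 136383z = -3564717.
Substituting N: (-136383)z + (15373761/2) = -3564717, so z = 165/2.

165/2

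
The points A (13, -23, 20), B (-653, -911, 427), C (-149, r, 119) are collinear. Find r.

-239

Collinearity requires AB × AC = 0; each component is linear in r.
The x-component gives (-407)r + (-97273) = 0, so r = -239.
The remaining components then also vanish.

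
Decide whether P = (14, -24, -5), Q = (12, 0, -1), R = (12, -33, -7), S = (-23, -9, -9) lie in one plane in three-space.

Yes

The four points are coplanar iff the 3×3 determinant with rows PQ, PR, PS is zero.
Rows: (-2, 24, 4), (-2, -9, -2), (-37, 15, -4).
Expanding along the first row: (-2)(66) − (24)(-66) + (4)(-363) = 0.
Zero determinant ⇒ coplanar.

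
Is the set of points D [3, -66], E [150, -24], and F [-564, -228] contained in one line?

Yes

DE = (147, 42), DF = (-567, -162).
Twice the signed area of △DEF is (147)(-162) − (42)(-567) = 0.
The triangle is degenerate (zero area), so the points are collinear.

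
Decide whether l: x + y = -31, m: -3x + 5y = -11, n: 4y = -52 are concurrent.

Yes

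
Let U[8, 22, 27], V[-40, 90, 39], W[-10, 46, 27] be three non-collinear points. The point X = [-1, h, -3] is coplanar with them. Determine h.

24

The plane through U, V, W has equation −288x − 216y + 72z = -5112.
Substituting X: (-216)h + (72) = -5112, so h = 24.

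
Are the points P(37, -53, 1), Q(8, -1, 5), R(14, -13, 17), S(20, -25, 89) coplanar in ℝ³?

No

With P as base: PQ = (-29, 52, 4), PR = (-23, 40, 16), PS = (-17, 28, 88).
PR × PS = (3072, 1752, 36).
PQ · (PR × PS) = 2160.
Since 2160 ≠ 0, the four points are not coplanar.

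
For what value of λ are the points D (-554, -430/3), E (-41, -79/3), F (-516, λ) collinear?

The three points are collinear iff det[DE; DF] = 0.
This determinant is linear in λ: (513)λ + (69084) = 0, so λ = -404/3.

-404/3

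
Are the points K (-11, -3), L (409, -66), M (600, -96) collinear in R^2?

KL = (420, -63), KM = (611, -93).
If collinear, KM would be a scalar multiple of KL. But (420)·(-93) ≠ (-63)·(611) (difference -567), so they are not parallel; the points are not collinear.

No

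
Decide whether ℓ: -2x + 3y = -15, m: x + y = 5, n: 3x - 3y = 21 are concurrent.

Yes

The three lines meet at one point iff the augmented coefficient matrix [aᵢ bᵢ cᵢ] has rank < 3, i.e. its determinant vanishes.
Here the determinant is 0.
It vanishes, so the lines are concurrent at (6, -1).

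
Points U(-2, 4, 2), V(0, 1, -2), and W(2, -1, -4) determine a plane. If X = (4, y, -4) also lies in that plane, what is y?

A normal to the plane is n = UV × UW = (-2, -4, 2).
X lies in the plane iff n · UX = 0.
This gives (-4)y + (-8) = 0, so y = -2.

-2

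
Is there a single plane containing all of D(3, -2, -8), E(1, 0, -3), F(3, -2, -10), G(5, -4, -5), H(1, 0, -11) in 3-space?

The plane through D, E, F has normal n = DE × DF = (-4, -4, 0) and equation n·P = -4.
Checking the remaining points: n·G = -4, n·H = -4.
All equal -4, so all 5 points lie in one plane.

Yes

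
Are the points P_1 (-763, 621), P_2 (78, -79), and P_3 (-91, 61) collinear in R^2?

No

P_1P_2 = (841, -700), P_1P_3 = (672, -560).
If collinear, P_1P_3 would be a scalar multiple of P_1P_2. But (841)·(-560) ≠ (-700)·(672) (difference -560), so they are not parallel; the points are not collinear.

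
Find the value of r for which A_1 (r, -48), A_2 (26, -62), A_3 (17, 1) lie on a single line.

24

The three points are collinear iff det[A_1A_2; A_1A_3] = 0.
This determinant is linear in r: (-63)r + (1512) = 0, so r = 24.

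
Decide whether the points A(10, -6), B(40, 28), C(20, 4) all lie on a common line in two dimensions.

No

AB = (30, 34), AC = (10, 10).
If collinear, AC would be a scalar multiple of AB. But (30)·(10) ≠ (34)·(10) (difference -40), so they are not parallel; the points are not collinear.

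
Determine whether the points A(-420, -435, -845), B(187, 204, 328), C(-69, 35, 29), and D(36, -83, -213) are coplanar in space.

No

The four points are coplanar iff the 3×3 determinant with rows AB, AC, AD is zero.
Rows: (607, 639, 1173), (351, 470, 874), (456, 352, 632).
Expanding along the first row: (607)(-10608) − (639)(-176712) + (1173)(-90768) = 9048.
Nonzero ⇒ not coplanar.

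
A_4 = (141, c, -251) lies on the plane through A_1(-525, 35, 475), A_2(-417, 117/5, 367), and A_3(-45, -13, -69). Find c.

-166/5

The plane through A_1, A_2, A_3 has equation (5632/5)x + 6912y + 384z = -167040.
Substituting A_4: (6912)c + (312192/5) = -167040, so c = -166/5.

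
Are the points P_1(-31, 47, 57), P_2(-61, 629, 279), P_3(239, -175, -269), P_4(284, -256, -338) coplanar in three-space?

The four points are coplanar iff the 3×3 determinant with rows P_1P_2, P_1P_3, P_1P_4 is zero.
Rows: (-30, 582, 222), (270, -222, -326), (315, -303, -395).
Expanding along the first row: (-30)(-11088) − (582)(-3960) + (222)(-11880) = 0.
Zero determinant ⇒ coplanar.

Yes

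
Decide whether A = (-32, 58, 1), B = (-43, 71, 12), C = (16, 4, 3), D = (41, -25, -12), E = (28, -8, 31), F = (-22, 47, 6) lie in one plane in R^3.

Yes

The plane through A, B, C has normal n = AB × AC = (620, 550, -30) and equation n·P = 12030.
Checking the remaining points: n·D = 12030, n·E = 12030, n·F = 12030.
All equal 12030, so all 6 points lie in one plane.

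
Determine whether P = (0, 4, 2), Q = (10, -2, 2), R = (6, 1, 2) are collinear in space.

No

PQ = (10, -6, 0), PR = (6, -3, 0).
Comparing components 1 and 2: (10)(-3) − (-6)(6) = 6 ≠ 0, so PQ and PR are not parallel and the points are not collinear.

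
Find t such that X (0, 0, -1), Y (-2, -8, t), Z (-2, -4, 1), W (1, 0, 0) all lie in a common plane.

5

Normal to plane XZW: n = (-4, 4, 4); plane equation n·P = -4.
Requiring n·Y = -4: (4)t + (-24) = -4.
So t = 5.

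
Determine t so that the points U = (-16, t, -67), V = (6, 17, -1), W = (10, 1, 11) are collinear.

Direction VW = (4, -16, 12). From the x-coordinate of U, the parameter along the line is τ = (-16 − 6)/4 = -11/2.
Then t = 17 + (-11/2)·(-16) = 105.

105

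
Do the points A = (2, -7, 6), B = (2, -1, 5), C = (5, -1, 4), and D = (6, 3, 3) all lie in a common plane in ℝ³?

Yes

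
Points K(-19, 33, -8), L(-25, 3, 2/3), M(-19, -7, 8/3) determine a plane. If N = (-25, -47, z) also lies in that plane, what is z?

The plane through K, L, M has equation (80/3)x + 64y + 240z = -944/3.
Substituting N: (240)z + (-11024/3) = -944/3, so z = 14.

14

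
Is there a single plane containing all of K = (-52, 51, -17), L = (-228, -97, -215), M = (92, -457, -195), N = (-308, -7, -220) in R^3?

A normal to the plane through K, L, M is n = KL × KM = (-74240, -59840, 110720).
The plane has equation n·P = -1073600. For N: n·N = -1073600.
Equal, so N lies in the plane and all four are coplanar.

Yes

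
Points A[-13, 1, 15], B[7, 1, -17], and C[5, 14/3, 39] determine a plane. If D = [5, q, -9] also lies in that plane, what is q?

4/3

A normal to the plane is n = AB × AC = (352/3, -1056, 220/3).
D lies in the plane iff n · AD = 0.
This gives (-1056)q + (1408) = 0, so q = 4/3.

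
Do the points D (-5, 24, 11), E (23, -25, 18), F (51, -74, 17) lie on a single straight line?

DE = (28, -49, 7), DF = (56, -98, 6).
DE × DF = (392, 224, 0).
The cross product is nonzero, so the points do not lie on one line.

No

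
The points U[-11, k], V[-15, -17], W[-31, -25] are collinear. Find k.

-15

The three points are collinear iff det[UV; UW] = 0.
This determinant is linear in k: (-16)k + (-240) = 0, so k = -15.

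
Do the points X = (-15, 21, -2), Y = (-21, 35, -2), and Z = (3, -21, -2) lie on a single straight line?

XY = (-6, 14, 0), XZ = (18, -42, 0).
XY × XZ = (0, 0, 0).
The cross product vanishes, so the three points are collinear.

Yes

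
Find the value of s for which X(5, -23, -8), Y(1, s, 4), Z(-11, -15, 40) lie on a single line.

-21

Collinearity requires XY × XZ = 0; each component is linear in s.
The x-component gives (48)s + (1008) = 0, so s = -21.
The remaining components then also vanish.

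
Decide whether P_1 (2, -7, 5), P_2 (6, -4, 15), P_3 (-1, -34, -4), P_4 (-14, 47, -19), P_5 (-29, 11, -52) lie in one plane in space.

The plane through P_1, P_2, P_3 has normal n = P_1P_2 × P_1P_3 = (243, 6, -99) and equation n·P = -51.
Checking the remaining points: n·P_4 = -1239, n·P_5 = -1833.
Since n·P_4 = -1239 ≠ -51, P_4 is off the plane and the points are not all coplanar.

No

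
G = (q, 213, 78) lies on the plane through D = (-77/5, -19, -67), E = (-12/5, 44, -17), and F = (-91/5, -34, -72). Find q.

154/5

The plane through D, E, F has equation 435x − 75y − (93/5)z = -20139/5.
Substituting G: (435)q + (-87129/5) = -20139/5, so q = 154/5.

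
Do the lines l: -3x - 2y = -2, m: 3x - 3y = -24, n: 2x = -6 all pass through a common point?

Lines aᵢx + bᵢy = cᵢ with pairwise distinct directions are concurrent exactly when det[aᵢ bᵢ cᵢ] = 0.
Here the determinant is -6.
Nonzero, so no common point exists.

No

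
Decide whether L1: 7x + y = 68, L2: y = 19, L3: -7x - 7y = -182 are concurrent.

Yes

The three lines meet at one point iff the augmented coefficient matrix [aᵢ bᵢ cᵢ] has rank < 3, i.e. its determinant vanishes.
Here the determinant is 0.
It vanishes, so the lines are concurrent at (7, 19).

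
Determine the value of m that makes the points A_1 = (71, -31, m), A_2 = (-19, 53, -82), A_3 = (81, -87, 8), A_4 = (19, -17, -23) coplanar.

-63

Coplanarity ⇔ det[A_1A_2; A_1A_3; A_1A_4] = 0.
Expanding, this is linear in m: (1680)m + (105840) = 0.
So m = -63.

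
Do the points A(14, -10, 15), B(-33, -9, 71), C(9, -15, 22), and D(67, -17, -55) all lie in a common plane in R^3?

A normal to the plane through A, B, C is n = AB × AC = (287, 49, 240).
The plane has equation n·P = 7128. For D: n·D = 5196.
5196 ≠ 7128, so D is off the plane.

No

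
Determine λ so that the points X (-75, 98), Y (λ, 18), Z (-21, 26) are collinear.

-15

The three points are collinear iff det[XY; XZ] = 0.
This determinant is linear in λ: (-72)λ + (-1080) = 0, so λ = -15.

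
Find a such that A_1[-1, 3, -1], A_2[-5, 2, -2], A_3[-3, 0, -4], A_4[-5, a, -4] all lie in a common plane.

0

Normal to plane A_1A_2A_3: n = (0, -10, 10); plane equation n·P = -40.
Requiring n·A_4 = -40: (-10)a + (-40) = -40.
So a = 0.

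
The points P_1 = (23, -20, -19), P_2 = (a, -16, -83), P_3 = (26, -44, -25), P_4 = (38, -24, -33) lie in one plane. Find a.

95

Coplanarity ⇔ det[P_1P_2; P_1P_3; P_1P_4] = 0.
Expanding, this is linear in a: (312)a + (-29640) = 0.
So a = 95.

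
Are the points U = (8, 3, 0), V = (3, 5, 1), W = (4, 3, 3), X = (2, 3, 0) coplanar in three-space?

With U as base: UV = (-5, 2, 1), UW = (-4, 0, 3), UX = (-6, 0, 0).
UW × UX = (0, -18, 0).
UV · (UW × UX) = -36.
Since -36 ≠ 0, the four points are not coplanar.

No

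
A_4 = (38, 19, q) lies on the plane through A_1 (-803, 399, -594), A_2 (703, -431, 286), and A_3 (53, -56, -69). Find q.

21

Coplanarity requires A_1A_2 · (A_1A_3 × A_1A_4) = 0.
A_1A_2 = (1506, -830, 880), A_1A_3 = (856, -455, 525); the triple product is linear in q with coefficient 25250 and constant term -530250.
Setting it to zero: q = 21.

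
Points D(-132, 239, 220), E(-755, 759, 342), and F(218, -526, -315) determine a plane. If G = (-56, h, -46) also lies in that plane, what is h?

-79

The plane through D, E, F has equation −184870x − 290605y + 294595z = 19759145.
Substituting G: (-290605)h + (-3198650) = 19759145, so h = -79.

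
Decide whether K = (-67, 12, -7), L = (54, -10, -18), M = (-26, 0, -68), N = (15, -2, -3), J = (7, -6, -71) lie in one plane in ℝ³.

The plane through K, L, M has normal n = KL × KM = (1210, 6930, -550) and equation n·P = 5940.
Checking the remaining points: n·N = 5940, n·J = 5940.
All equal 5940, so all 5 points lie in one plane.

Yes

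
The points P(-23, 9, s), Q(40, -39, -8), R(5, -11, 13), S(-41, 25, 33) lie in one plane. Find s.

The points are coplanar iff PQ · (PR × PS) = 0.
Expanding, this is linear in s: (-28)s + (196) = 0.
So s = 7.

7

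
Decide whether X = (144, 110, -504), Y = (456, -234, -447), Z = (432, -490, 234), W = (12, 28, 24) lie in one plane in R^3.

Yes

The four points are coplanar iff the 3×3 determinant with rows XY, XZ, XW is zero.
Rows: (312, -344, 57), (288, -600, 738), (-132, -82, 528).
Expanding along the first row: (312)(-256284) − (-344)(249480) + (57)(-102816) = 0.
Zero determinant ⇒ coplanar.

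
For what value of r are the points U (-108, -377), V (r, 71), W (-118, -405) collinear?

52

The three points are collinear iff det[UV; UW] = 0.
This determinant is linear in r: (-28)r + (1456) = 0, so r = 52.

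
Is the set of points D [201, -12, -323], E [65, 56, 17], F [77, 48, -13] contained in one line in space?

No

DE = (-136, 68, 340), DF = (-124, 60, 310).
DE × DF = (680, 0, 272).
The cross product is nonzero, so the points do not lie on one line.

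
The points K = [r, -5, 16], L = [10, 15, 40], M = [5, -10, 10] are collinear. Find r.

6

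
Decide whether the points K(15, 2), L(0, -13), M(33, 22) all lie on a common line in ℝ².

No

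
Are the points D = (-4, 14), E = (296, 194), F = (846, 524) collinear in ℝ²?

Yes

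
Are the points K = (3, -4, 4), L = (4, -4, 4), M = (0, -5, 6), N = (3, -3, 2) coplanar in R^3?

The four points are coplanar iff the 3×3 determinant with rows KL, KM, KN is zero.
Rows: (1, 0, 0), (-3, -1, 2), (0, 1, -2).
Expanding along the first row: (1)(0) − (0)(6) + (0)(-3) = 0.
Zero determinant ⇒ coplanar.

Yes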